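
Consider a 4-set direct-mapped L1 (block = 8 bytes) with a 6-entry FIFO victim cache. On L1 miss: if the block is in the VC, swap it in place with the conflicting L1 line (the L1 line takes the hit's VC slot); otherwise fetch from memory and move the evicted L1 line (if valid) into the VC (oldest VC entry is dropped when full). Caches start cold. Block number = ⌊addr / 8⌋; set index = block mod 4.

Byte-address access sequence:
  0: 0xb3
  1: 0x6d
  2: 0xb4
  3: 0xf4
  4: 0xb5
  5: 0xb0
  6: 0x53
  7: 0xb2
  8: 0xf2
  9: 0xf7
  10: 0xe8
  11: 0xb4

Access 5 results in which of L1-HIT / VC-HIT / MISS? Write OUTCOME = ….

OUTCOME = L1-HIT

  [0] addr=0xb3 blk=22 s=2: MISS | VC []
  [1] addr=0x6d blk=13 s=1: MISS | VC []
  [2] addr=0xb4 blk=22 s=2: L1-HIT | VC []
  [3] addr=0xf4 blk=30 s=2: MISS | VC [22]
  [4] addr=0xb5 blk=22 s=2: VC-HIT | VC [30]
  [5] addr=0xb0 blk=22 s=2: L1-HIT | VC [30]
  [6] addr=0x53 blk=10 s=2: MISS | VC [30, 22]
  [7] addr=0xb2 blk=22 s=2: VC-HIT | VC [30, 10]
  [8] addr=0xf2 blk=30 s=2: VC-HIT | VC [22, 10]
  [9] addr=0xf7 blk=30 s=2: L1-HIT | VC [22, 10]
  [10] addr=0xe8 blk=29 s=1: MISS | VC [22, 10, 13]
  [11] addr=0xb4 blk=22 s=2: VC-HIT | VC [30, 10, 13]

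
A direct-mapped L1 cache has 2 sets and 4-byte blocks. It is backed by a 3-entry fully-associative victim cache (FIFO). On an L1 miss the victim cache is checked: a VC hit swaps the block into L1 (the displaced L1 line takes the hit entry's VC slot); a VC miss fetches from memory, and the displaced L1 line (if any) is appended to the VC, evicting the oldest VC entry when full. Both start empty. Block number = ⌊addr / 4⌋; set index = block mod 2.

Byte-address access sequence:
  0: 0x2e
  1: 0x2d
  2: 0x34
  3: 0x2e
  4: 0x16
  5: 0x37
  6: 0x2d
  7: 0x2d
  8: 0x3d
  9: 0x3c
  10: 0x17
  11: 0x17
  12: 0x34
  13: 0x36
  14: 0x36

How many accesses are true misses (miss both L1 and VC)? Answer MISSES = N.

  [0] addr=0x2e blk=11 s=1: MISS | VC []
  [1] addr=0x2d blk=11 s=1: L1-HIT | VC []
  [2] addr=0x34 blk=13 s=1: MISS | VC [11]
  [3] addr=0x2e blk=11 s=1: VC-HIT | VC [13]
  [4] addr=0x16 blk=5 s=1: MISS | VC [13, 11]
  [5] addr=0x37 blk=13 s=1: VC-HIT | VC [5, 11]
  [6] addr=0x2d blk=11 s=1: VC-HIT | VC [5, 13]
  [7] addr=0x2d blk=11 s=1: L1-HIT | VC [5, 13]
  [8] addr=0x3d blk=15 s=1: MISS | VC [5, 13, 11]
  [9] addr=0x3c blk=15 s=1: L1-HIT | VC [5, 13, 11]
  [10] addr=0x17 blk=5 s=1: VC-HIT | VC [15, 13, 11]
  [11] addr=0x17 blk=5 s=1: L1-HIT | VC [15, 13, 11]
  [12] addr=0x34 blk=13 s=1: VC-HIT | VC [15, 5, 11]
  [13] addr=0x36 blk=13 s=1: L1-HIT | VC [15, 5, 11]
  [14] addr=0x36 blk=13 s=1: L1-HIT | VC [15, 5, 11]

MISSES = 4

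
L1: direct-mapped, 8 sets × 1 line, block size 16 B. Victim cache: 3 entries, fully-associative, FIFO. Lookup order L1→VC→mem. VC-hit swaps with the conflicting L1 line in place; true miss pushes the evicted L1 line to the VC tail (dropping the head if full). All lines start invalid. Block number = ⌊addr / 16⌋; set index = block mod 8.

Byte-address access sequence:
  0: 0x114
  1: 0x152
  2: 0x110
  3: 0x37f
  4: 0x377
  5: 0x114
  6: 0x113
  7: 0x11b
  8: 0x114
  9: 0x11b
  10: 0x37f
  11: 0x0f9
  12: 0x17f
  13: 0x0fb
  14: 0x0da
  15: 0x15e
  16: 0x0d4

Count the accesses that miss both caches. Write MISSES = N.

0: 0x114 (blk 17, set 1) → MISS  vc=[]
1: 0x152 (blk 21, set 5) → MISS  vc=[]
2: 0x110 (blk 17, set 1) → L1-HIT  vc=[]
3: 0x37f (blk 55, set 7) → MISS  vc=[]
4: 0x377 (blk 55, set 7) → L1-HIT  vc=[]
5: 0x114 (blk 17, set 1) → L1-HIT  vc=[]
6: 0x113 (blk 17, set 1) → L1-HIT  vc=[]
7: 0x11b (blk 17, set 1) → L1-HIT  vc=[]
8: 0x114 (blk 17, set 1) → L1-HIT  vc=[]
9: 0x11b (blk 17, set 1) → L1-HIT  vc=[]
10: 0x37f (blk 55, set 7) → L1-HIT  vc=[]
11: 0xf9 (blk 15, set 7) → MISS  vc=[55]
12: 0x17f (blk 23, set 7) → MISS  vc=[55, 15]
13: 0xfb (blk 15, set 7) → VC-HIT  vc=[55, 23]
14: 0xda (blk 13, set 5) → MISS  vc=[55, 23, 21]
15: 0x15e (blk 21, set 5) → VC-HIT  vc=[55, 23, 13]
16: 0xd4 (blk 13, set 5) → VC-HIT  vc=[55, 23, 21]

MISSES = 6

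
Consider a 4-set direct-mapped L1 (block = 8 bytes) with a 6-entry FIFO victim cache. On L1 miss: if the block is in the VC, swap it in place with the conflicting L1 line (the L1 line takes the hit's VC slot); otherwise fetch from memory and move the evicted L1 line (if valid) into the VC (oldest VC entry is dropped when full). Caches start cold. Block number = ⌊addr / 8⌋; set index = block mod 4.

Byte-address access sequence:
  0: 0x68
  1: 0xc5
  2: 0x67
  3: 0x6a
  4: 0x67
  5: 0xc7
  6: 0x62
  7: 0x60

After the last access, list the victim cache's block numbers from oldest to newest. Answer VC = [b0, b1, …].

VC = [24]

#0 0x68→b13/s1 MISS; vc=[]
#1 0xc5→b24/s0 MISS; vc=[]
#2 0x67→b12/s0 MISS; vc=[24]
#3 0x6a→b13/s1 L1-HIT; vc=[24]
#4 0x67→b12/s0 L1-HIT; vc=[24]
#5 0xc7→b24/s0 VC-HIT; vc=[12]
#6 0x62→b12/s0 VC-HIT; vc=[24]
#7 0x60→b12/s0 L1-HIT; vc=[24]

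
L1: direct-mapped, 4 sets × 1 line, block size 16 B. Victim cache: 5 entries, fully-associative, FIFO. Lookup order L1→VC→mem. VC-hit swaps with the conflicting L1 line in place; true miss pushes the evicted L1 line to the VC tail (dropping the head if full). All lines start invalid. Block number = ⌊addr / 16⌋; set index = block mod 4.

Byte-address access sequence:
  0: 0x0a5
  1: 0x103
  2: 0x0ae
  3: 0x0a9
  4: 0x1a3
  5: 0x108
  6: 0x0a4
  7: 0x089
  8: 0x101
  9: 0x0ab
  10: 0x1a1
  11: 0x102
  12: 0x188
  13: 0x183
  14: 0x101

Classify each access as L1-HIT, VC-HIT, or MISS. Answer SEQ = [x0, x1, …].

SEQ = [MISS, MISS, L1-HIT, L1-HIT, MISS, L1-HIT, VC-HIT, MISS, VC-HIT, L1-HIT, VC-HIT, L1-HIT, MISS, L1-HIT, VC-HIT]

#0 0xa5→b10/s2 MISS; vc=[]
#1 0x103→b16/s0 MISS; vc=[]
#2 0xae→b10/s2 L1-HIT; vc=[]
#3 0xa9→b10/s2 L1-HIT; vc=[]
#4 0x1a3→b26/s2 MISS; vc=[10]
#5 0x108→b16/s0 L1-HIT; vc=[10]
#6 0xa4→b10/s2 VC-HIT; vc=[26]
#7 0x89→b8/s0 MISS; vc=[26,16]
#8 0x101→b16/s0 VC-HIT; vc=[26,8]
#9 0xab→b10/s2 L1-HIT; vc=[26,8]
#10 0x1a1→b26/s2 VC-HIT; vc=[10,8]
#11 0x102→b16/s0 L1-HIT; vc=[10,8]
#12 0x188→b24/s0 MISS; vc=[10,8,16]
#13 0x183→b24/s0 L1-HIT; vc=[10,8,16]
#14 0x101→b16/s0 VC-HIT; vc=[10,8,24]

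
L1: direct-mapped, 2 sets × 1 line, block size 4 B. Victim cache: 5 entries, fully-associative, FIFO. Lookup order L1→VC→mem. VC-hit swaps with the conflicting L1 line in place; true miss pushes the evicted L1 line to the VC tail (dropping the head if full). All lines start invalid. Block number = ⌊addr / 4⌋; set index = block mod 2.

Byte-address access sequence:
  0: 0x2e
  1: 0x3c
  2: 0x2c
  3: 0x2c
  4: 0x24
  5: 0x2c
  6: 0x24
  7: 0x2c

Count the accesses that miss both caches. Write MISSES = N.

MISSES = 3

0: 0x2e (blk 11, set 1) → MISS  vc=[]
1: 0x3c (blk 15, set 1) → MISS  vc=[11]
2: 0x2c (blk 11, set 1) → VC-HIT  vc=[15]
3: 0x2c (blk 11, set 1) → L1-HIT  vc=[15]
4: 0x24 (blk 9, set 1) → MISS  vc=[15, 11]
5: 0x2c (blk 11, set 1) → VC-HIT  vc=[15, 9]
6: 0x24 (blk 9, set 1) → VC-HIT  vc=[15, 11]
7: 0x2c (blk 11, set 1) → VC-HIT  vc=[15, 9]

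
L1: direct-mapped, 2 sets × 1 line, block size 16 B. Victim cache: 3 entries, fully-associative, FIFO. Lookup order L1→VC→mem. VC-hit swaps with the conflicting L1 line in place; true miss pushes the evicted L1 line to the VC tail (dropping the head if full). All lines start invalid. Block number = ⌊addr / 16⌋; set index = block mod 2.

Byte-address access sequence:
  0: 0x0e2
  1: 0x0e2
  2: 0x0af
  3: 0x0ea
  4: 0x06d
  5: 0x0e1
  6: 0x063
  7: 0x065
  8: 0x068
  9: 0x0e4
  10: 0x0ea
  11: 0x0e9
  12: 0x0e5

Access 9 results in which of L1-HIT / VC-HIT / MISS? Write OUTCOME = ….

OUTCOME = VC-HIT

  [0] addr=0xe2 blk=14 s=0: MISS | VC []
  [1] addr=0xe2 blk=14 s=0: L1-HIT | VC []
  [2] addr=0xaf blk=10 s=0: MISS | VC [14]
  [3] addr=0xea blk=14 s=0: VC-HIT | VC [10]
  [4] addr=0x6d blk=6 s=0: MISS | VC [10, 14]
  [5] addr=0xe1 blk=14 s=0: VC-HIT | VC [10, 6]
  [6] addr=0x63 blk=6 s=0: VC-HIT | VC [10, 14]
  [7] addr=0x65 blk=6 s=0: L1-HIT | VC [10, 14]
  [8] addr=0x68 blk=6 s=0: L1-HIT | VC [10, 14]
  [9] addr=0xe4 blk=14 s=0: VC-HIT | VC [10, 6]
  [10] addr=0xea blk=14 s=0: L1-HIT | VC [10, 6]
  [11] addr=0xe9 blk=14 s=0: L1-HIT | VC [10, 6]
  [12] addr=0xe5 blk=14 s=0: L1-HIT | VC [10, 6]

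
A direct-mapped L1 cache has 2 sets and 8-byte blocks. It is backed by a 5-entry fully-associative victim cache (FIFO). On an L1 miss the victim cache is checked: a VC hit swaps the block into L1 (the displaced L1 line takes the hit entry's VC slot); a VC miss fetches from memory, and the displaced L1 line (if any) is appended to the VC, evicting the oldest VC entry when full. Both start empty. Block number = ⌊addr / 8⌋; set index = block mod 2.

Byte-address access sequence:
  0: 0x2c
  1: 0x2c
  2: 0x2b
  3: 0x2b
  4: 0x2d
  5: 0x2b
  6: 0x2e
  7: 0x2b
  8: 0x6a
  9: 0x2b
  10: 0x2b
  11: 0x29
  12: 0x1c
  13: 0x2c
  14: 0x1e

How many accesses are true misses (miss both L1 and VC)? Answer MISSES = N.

0: 0x2c (blk 5, set 1) → MISS  vc=[]
1: 0x2c (blk 5, set 1) → L1-HIT  vc=[]
2: 0x2b (blk 5, set 1) → L1-HIT  vc=[]
3: 0x2b (blk 5, set 1) → L1-HIT  vc=[]
4: 0x2d (blk 5, set 1) → L1-HIT  vc=[]
5: 0x2b (blk 5, set 1) → L1-HIT  vc=[]
6: 0x2e (blk 5, set 1) → L1-HIT  vc=[]
7: 0x2b (blk 5, set 1) → L1-HIT  vc=[]
8: 0x6a (blk 13, set 1) → MISS  vc=[5]
9: 0x2b (blk 5, set 1) → VC-HIT  vc=[13]
10: 0x2b (blk 5, set 1) → L1-HIT  vc=[13]
11: 0x29 (blk 5, set 1) → L1-HIT  vc=[13]
12: 0x1c (blk 3, set 1) → MISS  vc=[13, 5]
13: 0x2c (blk 5, set 1) → VC-HIT  vc=[13, 3]
14: 0x1e (blk 3, set 1) → VC-HIT  vc=[13, 5]

MISSES = 3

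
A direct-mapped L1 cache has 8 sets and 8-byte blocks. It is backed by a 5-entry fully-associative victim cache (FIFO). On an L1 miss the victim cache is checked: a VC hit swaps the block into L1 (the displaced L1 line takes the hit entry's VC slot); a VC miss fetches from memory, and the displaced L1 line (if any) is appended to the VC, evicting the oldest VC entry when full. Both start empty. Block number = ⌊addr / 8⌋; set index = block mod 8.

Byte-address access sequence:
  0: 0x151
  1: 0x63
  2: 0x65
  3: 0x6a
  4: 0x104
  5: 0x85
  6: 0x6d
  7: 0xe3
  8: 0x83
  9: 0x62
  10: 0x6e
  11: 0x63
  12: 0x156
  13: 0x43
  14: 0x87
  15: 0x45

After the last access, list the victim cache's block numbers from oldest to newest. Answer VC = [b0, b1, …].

  [0] addr=0x151 blk=42 s=2: MISS | VC []
  [1] addr=0x63 blk=12 s=4: MISS | VC []
  [2] addr=0x65 blk=12 s=4: L1-HIT | VC []
  [3] addr=0x6a blk=13 s=5: MISS | VC []
  [4] addr=0x104 blk=32 s=0: MISS | VC []
  [5] addr=0x85 blk=16 s=0: MISS | VC [32]
  [6] addr=0x6d blk=13 s=5: L1-HIT | VC [32]
  [7] addr=0xe3 blk=28 s=4: MISS | VC [32, 12]
  [8] addr=0x83 blk=16 s=0: L1-HIT | VC [32, 12]
  [9] addr=0x62 blk=12 s=4: VC-HIT | VC [32, 28]
  [10] addr=0x6e blk=13 s=5: L1-HIT | VC [32, 28]
  [11] addr=0x63 blk=12 s=4: L1-HIT | VC [32, 28]
  [12] addr=0x156 blk=42 s=2: L1-HIT | VC [32, 28]
  [13] addr=0x43 blk=8 s=0: MISS | VC [32, 28, 16]
  [14] addr=0x87 blk=16 s=0: VC-HIT | VC [32, 28, 8]
  [15] addr=0x45 blk=8 s=0: VC-HIT | VC [32, 28, 16]

VC = [32, 28, 16]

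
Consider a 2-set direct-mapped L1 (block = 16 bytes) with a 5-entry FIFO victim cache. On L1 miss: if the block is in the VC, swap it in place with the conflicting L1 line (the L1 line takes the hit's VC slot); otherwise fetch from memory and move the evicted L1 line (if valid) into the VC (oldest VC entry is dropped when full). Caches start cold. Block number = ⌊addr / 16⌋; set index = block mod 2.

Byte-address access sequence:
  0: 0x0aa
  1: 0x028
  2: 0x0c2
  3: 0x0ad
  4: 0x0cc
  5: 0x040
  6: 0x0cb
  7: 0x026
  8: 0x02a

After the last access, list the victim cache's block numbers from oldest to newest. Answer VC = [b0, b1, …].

  [0] addr=0xaa blk=10 s=0: MISS | VC []
  [1] addr=0x28 blk=2 s=0: MISS | VC [10]
  [2] addr=0xc2 blk=12 s=0: MISS | VC [10, 2]
  [3] addr=0xad blk=10 s=0: VC-HIT | VC [12, 2]
  [4] addr=0xcc blk=12 s=0: VC-HIT | VC [10, 2]
  [5] addr=0x40 blk=4 s=0: MISS | VC [10, 2, 12]
  [6] addr=0xcb blk=12 s=0: VC-HIT | VC [10, 2, 4]
  [7] addr=0x26 blk=2 s=0: VC-HIT | VC [10, 12, 4]
  [8] addr=0x2a blk=2 s=0: L1-HIT | VC [10, 12, 4]

VC = [10, 12, 4]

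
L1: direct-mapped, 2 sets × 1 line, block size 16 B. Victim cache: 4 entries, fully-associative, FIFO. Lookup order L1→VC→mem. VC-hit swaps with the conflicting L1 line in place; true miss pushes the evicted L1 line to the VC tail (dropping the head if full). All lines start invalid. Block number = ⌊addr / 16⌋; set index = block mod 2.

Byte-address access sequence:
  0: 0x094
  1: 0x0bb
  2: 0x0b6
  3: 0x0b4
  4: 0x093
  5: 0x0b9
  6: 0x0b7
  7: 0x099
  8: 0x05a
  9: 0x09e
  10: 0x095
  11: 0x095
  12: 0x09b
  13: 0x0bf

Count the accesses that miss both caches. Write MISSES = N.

MISSES = 3

0: 0x94 (blk 9, set 1) → MISS  vc=[]
1: 0xbb (blk 11, set 1) → MISS  vc=[9]
2: 0xb6 (blk 11, set 1) → L1-HIT  vc=[9]
3: 0xb4 (blk 11, set 1) → L1-HIT  vc=[9]
4: 0x93 (blk 9, set 1) → VC-HIT  vc=[11]
5: 0xb9 (blk 11, set 1) → VC-HIT  vc=[9]
6: 0xb7 (blk 11, set 1) → L1-HIT  vc=[9]
7: 0x99 (blk 9, set 1) → VC-HIT  vc=[11]
8: 0x5a (blk 5, set 1) → MISS  vc=[11, 9]
9: 0x9e (blk 9, set 1) → VC-HIT  vc=[11, 5]
10: 0x95 (blk 9, set 1) → L1-HIT  vc=[11, 5]
11: 0x95 (blk 9, set 1) → L1-HIT  vc=[11, 5]
12: 0x9b (blk 9, set 1) → L1-HIT  vc=[11, 5]
13: 0xbf (blk 11, set 1) → VC-HIT  vc=[9, 5]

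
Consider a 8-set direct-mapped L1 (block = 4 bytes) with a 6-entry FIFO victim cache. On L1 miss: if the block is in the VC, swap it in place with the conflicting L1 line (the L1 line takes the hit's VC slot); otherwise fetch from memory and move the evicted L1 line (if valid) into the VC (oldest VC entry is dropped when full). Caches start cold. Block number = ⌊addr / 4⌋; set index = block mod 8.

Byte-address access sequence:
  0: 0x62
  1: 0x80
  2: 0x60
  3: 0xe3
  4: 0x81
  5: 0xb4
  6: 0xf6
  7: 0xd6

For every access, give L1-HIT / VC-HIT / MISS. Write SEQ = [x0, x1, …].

#0 0x62→b24/s0 MISS; vc=[]
#1 0x80→b32/s0 MISS; vc=[24]
#2 0x60→b24/s0 VC-HIT; vc=[32]
#3 0xe3→b56/s0 MISS; vc=[32,24]
#4 0x81→b32/s0 VC-HIT; vc=[56,24]
#5 0xb4→b45/s5 MISS; vc=[56,24]
#6 0xf6→b61/s5 MISS; vc=[56,24,45]
#7 0xd6→b53/s5 MISS; vc=[56,24,45,61]

SEQ = [MISS, MISS, VC-HIT, MISS, VC-HIT, MISS, MISS, MISS]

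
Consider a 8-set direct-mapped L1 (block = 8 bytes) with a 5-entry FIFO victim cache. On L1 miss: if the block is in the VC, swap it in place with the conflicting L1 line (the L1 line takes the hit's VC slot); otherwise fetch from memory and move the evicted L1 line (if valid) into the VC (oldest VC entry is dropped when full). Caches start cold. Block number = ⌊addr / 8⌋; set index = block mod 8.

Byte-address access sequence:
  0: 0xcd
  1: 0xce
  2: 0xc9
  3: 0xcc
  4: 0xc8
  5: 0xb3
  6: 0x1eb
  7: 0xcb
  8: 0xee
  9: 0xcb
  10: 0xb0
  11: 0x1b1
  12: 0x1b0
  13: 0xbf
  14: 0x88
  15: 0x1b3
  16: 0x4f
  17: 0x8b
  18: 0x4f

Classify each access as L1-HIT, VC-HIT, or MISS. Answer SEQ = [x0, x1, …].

0: 0xcd (blk 25, set 1) → MISS  vc=[]
1: 0xce (blk 25, set 1) → L1-HIT  vc=[]
2: 0xc9 (blk 25, set 1) → L1-HIT  vc=[]
3: 0xcc (blk 25, set 1) → L1-HIT  vc=[]
4: 0xc8 (blk 25, set 1) → L1-HIT  vc=[]
5: 0xb3 (blk 22, set 6) → MISS  vc=[]
6: 0x1eb (blk 61, set 5) → MISS  vc=[]
7: 0xcb (blk 25, set 1) → L1-HIT  vc=[]
8: 0xee (blk 29, set 5) → MISS  vc=[61]
9: 0xcb (blk 25, set 1) → L1-HIT  vc=[61]
10: 0xb0 (blk 22, set 6) → L1-HIT  vc=[61]
11: 0x1b1 (blk 54, set 6) → MISS  vc=[61, 22]
12: 0x1b0 (blk 54, set 6) → L1-HIT  vc=[61, 22]
13: 0xbf (blk 23, set 7) → MISS  vc=[61, 22]
14: 0x88 (blk 17, set 1) → MISS  vc=[61, 22, 25]
15: 0x1b3 (blk 54, set 6) → L1-HIT  vc=[61, 22, 25]
16: 0x4f (blk 9, set 1) → MISS  vc=[61, 22, 25, 17]
17: 0x8b (blk 17, set 1) → VC-HIT  vc=[61, 22, 25, 9]
18: 0x4f (blk 9, set 1) → VC-HIT  vc=[61, 22, 25, 17]

SEQ = [MISS, L1-HIT, L1-HIT, L1-HIT, L1-HIT, MISS, MISS, L1-HIT, MISS, L1-HIT, L1-HIT, MISS, L1-HIT, MISS, MISS, L1-HIT, MISS, VC-HIT, VC-HIT]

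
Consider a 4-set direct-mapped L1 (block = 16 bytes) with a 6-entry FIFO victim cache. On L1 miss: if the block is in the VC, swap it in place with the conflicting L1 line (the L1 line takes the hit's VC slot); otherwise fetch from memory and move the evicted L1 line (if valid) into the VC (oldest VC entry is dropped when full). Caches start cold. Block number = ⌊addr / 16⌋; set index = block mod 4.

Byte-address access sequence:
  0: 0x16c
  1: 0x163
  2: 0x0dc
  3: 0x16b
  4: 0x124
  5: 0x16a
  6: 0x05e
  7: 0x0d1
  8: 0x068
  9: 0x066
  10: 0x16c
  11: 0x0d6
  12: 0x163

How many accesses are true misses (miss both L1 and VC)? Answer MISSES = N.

MISSES = 5

#0 0x16c→b22/s2 MISS; vc=[]
#1 0x163→b22/s2 L1-HIT; vc=[]
#2 0xdc→b13/s1 MISS; vc=[]
#3 0x16b→b22/s2 L1-HIT; vc=[]
#4 0x124→b18/s2 MISS; vc=[22]
#5 0x16a→b22/s2 VC-HIT; vc=[18]
#6 0x5e→b5/s1 MISS; vc=[18,13]
#7 0xd1→b13/s1 VC-HIT; vc=[18,5]
#8 0x68→b6/s2 MISS; vc=[18,5,22]
#9 0x66→b6/s2 L1-HIT; vc=[18,5,22]
#10 0x16c→b22/s2 VC-HIT; vc=[18,5,6]
#11 0xd6→b13/s1 L1-HIT; vc=[18,5,6]
#12 0x163→b22/s2 L1-HIT; vc=[18,5,6]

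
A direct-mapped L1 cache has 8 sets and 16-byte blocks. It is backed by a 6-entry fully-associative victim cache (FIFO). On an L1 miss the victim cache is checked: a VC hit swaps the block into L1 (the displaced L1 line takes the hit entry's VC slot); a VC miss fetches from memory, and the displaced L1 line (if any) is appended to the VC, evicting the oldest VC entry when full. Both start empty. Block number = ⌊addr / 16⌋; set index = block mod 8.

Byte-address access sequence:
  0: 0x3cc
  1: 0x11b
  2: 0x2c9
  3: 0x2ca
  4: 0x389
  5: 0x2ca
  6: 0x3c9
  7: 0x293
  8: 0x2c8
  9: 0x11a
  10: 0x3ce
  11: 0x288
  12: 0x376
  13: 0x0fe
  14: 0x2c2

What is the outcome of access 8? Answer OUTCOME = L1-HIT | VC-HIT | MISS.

OUTCOME = VC-HIT

0: 0x3cc (blk 60, set 4) → MISS  vc=[]
1: 0x11b (blk 17, set 1) → MISS  vc=[]
2: 0x2c9 (blk 44, set 4) → MISS  vc=[60]
3: 0x2ca (blk 44, set 4) → L1-HIT  vc=[60]
4: 0x389 (blk 56, set 0) → MISS  vc=[60]
5: 0x2ca (blk 44, set 4) → L1-HIT  vc=[60]
6: 0x3c9 (blk 60, set 4) → VC-HIT  vc=[44]
7: 0x293 (blk 41, set 1) → MISS  vc=[44, 17]
8: 0x2c8 (blk 44, set 4) → VC-HIT  vc=[60, 17]
9: 0x11a (blk 17, set 1) → VC-HIT  vc=[60, 41]
10: 0x3ce (blk 60, set 4) → VC-HIT  vc=[44, 41]
11: 0x288 (blk 40, set 0) → MISS  vc=[44, 41, 56]
12: 0x376 (blk 55, set 7) → MISS  vc=[44, 41, 56]
13: 0xfe (blk 15, set 7) → MISS  vc=[44, 41, 56, 55]
14: 0x2c2 (blk 44, set 4) → VC-HIT  vc=[60, 41, 56, 55]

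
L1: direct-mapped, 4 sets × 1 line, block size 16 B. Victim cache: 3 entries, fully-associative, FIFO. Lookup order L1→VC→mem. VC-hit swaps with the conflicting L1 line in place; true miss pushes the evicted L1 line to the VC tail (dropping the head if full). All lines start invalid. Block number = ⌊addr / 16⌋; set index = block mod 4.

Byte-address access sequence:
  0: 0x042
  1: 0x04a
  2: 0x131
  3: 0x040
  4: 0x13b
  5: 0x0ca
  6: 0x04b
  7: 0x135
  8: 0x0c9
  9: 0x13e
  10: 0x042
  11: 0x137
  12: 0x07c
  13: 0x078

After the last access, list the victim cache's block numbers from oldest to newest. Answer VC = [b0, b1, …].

VC = [12, 19]

#0 0x42→b4/s0 MISS; vc=[]
#1 0x4a→b4/s0 L1-HIT; vc=[]
#2 0x131→b19/s3 MISS; vc=[]
#3 0x40→b4/s0 L1-HIT; vc=[]
#4 0x13b→b19/s3 L1-HIT; vc=[]
#5 0xca→b12/s0 MISS; vc=[4]
#6 0x4b→b4/s0 VC-HIT; vc=[12]
#7 0x135→b19/s3 L1-HIT; vc=[12]
#8 0xc9→b12/s0 VC-HIT; vc=[4]
#9 0x13e→b19/s3 L1-HIT; vc=[4]
#10 0x42→b4/s0 VC-HIT; vc=[12]
#11 0x137→b19/s3 L1-HIT; vc=[12]
#12 0x7c→b7/s3 MISS; vc=[12,19]
#13 0x78→b7/s3 L1-HIT; vc=[12,19]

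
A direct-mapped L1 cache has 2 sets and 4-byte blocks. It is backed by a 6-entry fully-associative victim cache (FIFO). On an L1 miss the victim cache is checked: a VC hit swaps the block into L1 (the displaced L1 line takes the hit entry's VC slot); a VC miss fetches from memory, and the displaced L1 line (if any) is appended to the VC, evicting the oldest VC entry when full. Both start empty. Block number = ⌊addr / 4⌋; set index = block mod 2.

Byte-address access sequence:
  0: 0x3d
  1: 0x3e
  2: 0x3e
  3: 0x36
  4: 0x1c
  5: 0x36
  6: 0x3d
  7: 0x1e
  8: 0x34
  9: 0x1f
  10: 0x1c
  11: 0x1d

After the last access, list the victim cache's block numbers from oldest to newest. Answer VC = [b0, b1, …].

VC = [13, 15]

#0 0x3d→b15/s1 MISS; vc=[]
#1 0x3e→b15/s1 L1-HIT; vc=[]
#2 0x3e→b15/s1 L1-HIT; vc=[]
#3 0x36→b13/s1 MISS; vc=[15]
#4 0x1c→b7/s1 MISS; vc=[15,13]
#5 0x36→b13/s1 VC-HIT; vc=[15,7]
#6 0x3d→b15/s1 VC-HIT; vc=[13,7]
#7 0x1e→b7/s1 VC-HIT; vc=[13,15]
#8 0x34→b13/s1 VC-HIT; vc=[7,15]
#9 0x1f→b7/s1 VC-HIT; vc=[13,15]
#10 0x1c→b7/s1 L1-HIT; vc=[13,15]
#11 0x1d→b7/s1 L1-HIT; vc=[13,15]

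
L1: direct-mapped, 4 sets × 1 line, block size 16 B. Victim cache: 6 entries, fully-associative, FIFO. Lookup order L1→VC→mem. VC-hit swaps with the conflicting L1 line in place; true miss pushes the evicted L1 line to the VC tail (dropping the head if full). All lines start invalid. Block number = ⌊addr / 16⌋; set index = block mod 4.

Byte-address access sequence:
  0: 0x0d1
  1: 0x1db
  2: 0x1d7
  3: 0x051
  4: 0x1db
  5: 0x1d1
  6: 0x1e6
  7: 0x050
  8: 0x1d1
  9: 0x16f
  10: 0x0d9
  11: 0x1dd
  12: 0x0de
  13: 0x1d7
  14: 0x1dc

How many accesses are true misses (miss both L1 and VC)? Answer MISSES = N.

0: 0xd1 (blk 13, set 1) → MISS  vc=[]
1: 0x1db (blk 29, set 1) → MISS  vc=[13]
2: 0x1d7 (blk 29, set 1) → L1-HIT  vc=[13]
3: 0x51 (blk 5, set 1) → MISS  vc=[13, 29]
4: 0x1db (blk 29, set 1) → VC-HIT  vc=[13, 5]
5: 0x1d1 (blk 29, set 1) → L1-HIT  vc=[13, 5]
6: 0x1e6 (blk 30, set 2) → MISS  vc=[13, 5]
7: 0x50 (blk 5, set 1) → VC-HIT  vc=[13, 29]
8: 0x1d1 (blk 29, set 1) → VC-HIT  vc=[13, 5]
9: 0x16f (blk 22, set 2) → MISS  vc=[13, 5, 30]
10: 0xd9 (blk 13, set 1) → VC-HIT  vc=[29, 5, 30]
11: 0x1dd (blk 29, set 1) → VC-HIT  vc=[13, 5, 30]
12: 0xde (blk 13, set 1) → VC-HIT  vc=[29, 5, 30]
13: 0x1d7 (blk 29, set 1) → VC-HIT  vc=[13, 5, 30]
14: 0x1dc (blk 29, set 1) → L1-HIT  vc=[13, 5, 30]

MISSES = 5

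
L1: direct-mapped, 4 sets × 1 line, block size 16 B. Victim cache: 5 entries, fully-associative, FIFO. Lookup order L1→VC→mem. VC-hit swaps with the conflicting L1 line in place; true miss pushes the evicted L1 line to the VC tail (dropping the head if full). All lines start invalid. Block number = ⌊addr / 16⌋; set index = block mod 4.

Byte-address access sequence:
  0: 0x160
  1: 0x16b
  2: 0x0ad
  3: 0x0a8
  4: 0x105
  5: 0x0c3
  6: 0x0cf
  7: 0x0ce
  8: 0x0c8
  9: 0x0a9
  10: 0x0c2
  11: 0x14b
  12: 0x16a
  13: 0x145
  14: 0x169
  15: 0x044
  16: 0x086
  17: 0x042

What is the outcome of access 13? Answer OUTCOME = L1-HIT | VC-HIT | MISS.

OUTCOME = L1-HIT

0: 0x160 (blk 22, set 2) → MISS  vc=[]
1: 0x16b (blk 22, set 2) → L1-HIT  vc=[]
2: 0xad (blk 10, set 2) → MISS  vc=[22]
3: 0xa8 (blk 10, set 2) → L1-HIT  vc=[22]
4: 0x105 (blk 16, set 0) → MISS  vc=[22]
5: 0xc3 (blk 12, set 0) → MISS  vc=[22, 16]
6: 0xcf (blk 12, set 0) → L1-HIT  vc=[22, 16]
7: 0xce (blk 12, set 0) → L1-HIT  vc=[22, 16]
8: 0xc8 (blk 12, set 0) → L1-HIT  vc=[22, 16]
9: 0xa9 (blk 10, set 2) → L1-HIT  vc=[22, 16]
10: 0xc2 (blk 12, set 0) → L1-HIT  vc=[22, 16]
11: 0x14b (blk 20, set 0) → MISS  vc=[22, 16, 12]
12: 0x16a (blk 22, set 2) → VC-HIT  vc=[10, 16, 12]
13: 0x145 (blk 20, set 0) → L1-HIT  vc=[10, 16, 12]
14: 0x169 (blk 22, set 2) → L1-HIT  vc=[10, 16, 12]
15: 0x44 (blk 4, set 0) → MISS  vc=[10, 16, 12, 20]
16: 0x86 (blk 8, set 0) → MISS  vc=[10, 16, 12, 20, 4]
17: 0x42 (blk 4, set 0) → VC-HIT  vc=[10, 16, 12, 20, 8]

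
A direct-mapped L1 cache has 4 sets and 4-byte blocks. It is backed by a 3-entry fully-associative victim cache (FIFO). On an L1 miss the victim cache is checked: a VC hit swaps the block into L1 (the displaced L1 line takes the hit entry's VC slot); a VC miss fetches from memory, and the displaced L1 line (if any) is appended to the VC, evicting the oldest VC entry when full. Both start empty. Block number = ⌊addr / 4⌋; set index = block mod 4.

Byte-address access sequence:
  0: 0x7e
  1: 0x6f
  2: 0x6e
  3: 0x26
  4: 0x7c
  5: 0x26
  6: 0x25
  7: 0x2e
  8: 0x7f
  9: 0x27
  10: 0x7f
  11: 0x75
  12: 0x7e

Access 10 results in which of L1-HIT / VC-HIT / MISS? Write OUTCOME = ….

OUTCOME = L1-HIT

#0 0x7e→b31/s3 MISS; vc=[]
#1 0x6f→b27/s3 MISS; vc=[31]
#2 0x6e→b27/s3 L1-HIT; vc=[31]
#3 0x26→b9/s1 MISS; vc=[31]
#4 0x7c→b31/s3 VC-HIT; vc=[27]
#5 0x26→b9/s1 L1-HIT; vc=[27]
#6 0x25→b9/s1 L1-HIT; vc=[27]
#7 0x2e→b11/s3 MISS; vc=[27,31]
#8 0x7f→b31/s3 VC-HIT; vc=[27,11]
#9 0x27→b9/s1 L1-HIT; vc=[27,11]
#10 0x7f→b31/s3 L1-HIT; vc=[27,11]
#11 0x75→b29/s1 MISS; vc=[27,11,9]
#12 0x7e→b31/s3 L1-HIT; vc=[27,11,9]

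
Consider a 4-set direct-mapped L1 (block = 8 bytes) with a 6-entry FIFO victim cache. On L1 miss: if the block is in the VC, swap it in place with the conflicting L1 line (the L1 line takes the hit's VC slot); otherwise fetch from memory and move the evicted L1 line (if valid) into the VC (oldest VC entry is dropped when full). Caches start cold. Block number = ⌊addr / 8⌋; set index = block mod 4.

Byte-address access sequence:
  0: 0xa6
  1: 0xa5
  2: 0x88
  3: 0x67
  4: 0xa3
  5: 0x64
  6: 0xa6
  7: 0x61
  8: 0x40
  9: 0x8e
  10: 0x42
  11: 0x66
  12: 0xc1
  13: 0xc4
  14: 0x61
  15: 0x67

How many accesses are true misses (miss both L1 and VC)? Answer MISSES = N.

MISSES = 5

0: 0xa6 (blk 20, set 0) → MISS  vc=[]
1: 0xa5 (blk 20, set 0) → L1-HIT  vc=[]
2: 0x88 (blk 17, set 1) → MISS  vc=[]
3: 0x67 (blk 12, set 0) → MISS  vc=[20]
4: 0xa3 (blk 20, set 0) → VC-HIT  vc=[12]
5: 0x64 (blk 12, set 0) → VC-HIT  vc=[20]
6: 0xa6 (blk 20, set 0) → VC-HIT  vc=[12]
7: 0x61 (blk 12, set 0) → VC-HIT  vc=[20]
8: 0x40 (blk 8, set 0) → MISS  vc=[20, 12]
9: 0x8e (blk 17, set 1) → L1-HIT  vc=[20, 12]
10: 0x42 (blk 8, set 0) → L1-HIT  vc=[20, 12]
11: 0x66 (blk 12, set 0) → VC-HIT  vc=[20, 8]
12: 0xc1 (blk 24, set 0) → MISS  vc=[20, 8, 12]
13: 0xc4 (blk 24, set 0) → L1-HIT  vc=[20, 8, 12]
14: 0x61 (blk 12, set 0) → VC-HIT  vc=[20, 8, 24]
15: 0x67 (blk 12, set 0) → L1-HIT  vc=[20, 8, 24]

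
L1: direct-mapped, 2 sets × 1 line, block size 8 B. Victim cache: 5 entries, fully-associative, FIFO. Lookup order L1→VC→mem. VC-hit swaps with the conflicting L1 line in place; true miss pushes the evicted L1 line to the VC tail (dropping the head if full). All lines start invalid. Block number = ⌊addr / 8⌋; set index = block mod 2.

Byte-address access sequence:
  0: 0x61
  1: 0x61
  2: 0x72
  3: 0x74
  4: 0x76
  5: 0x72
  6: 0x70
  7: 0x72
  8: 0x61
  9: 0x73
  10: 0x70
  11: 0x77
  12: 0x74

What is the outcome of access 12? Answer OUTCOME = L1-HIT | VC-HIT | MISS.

#0 0x61→b12/s0 MISS; vc=[]
#1 0x61→b12/s0 L1-HIT; vc=[]
#2 0x72→b14/s0 MISS; vc=[12]
#3 0x74→b14/s0 L1-HIT; vc=[12]
#4 0x76→b14/s0 L1-HIT; vc=[12]
#5 0x72→b14/s0 L1-HIT; vc=[12]
#6 0x70→b14/s0 L1-HIT; vc=[12]
#7 0x72→b14/s0 L1-HIT; vc=[12]
#8 0x61→b12/s0 VC-HIT; vc=[14]
#9 0x73→b14/s0 VC-HIT; vc=[12]
#10 0x70→b14/s0 L1-HIT; vc=[12]
#11 0x77→b14/s0 L1-HIT; vc=[12]
#12 0x74→b14/s0 L1-HIT; vc=[12]

OUTCOME = L1-HIT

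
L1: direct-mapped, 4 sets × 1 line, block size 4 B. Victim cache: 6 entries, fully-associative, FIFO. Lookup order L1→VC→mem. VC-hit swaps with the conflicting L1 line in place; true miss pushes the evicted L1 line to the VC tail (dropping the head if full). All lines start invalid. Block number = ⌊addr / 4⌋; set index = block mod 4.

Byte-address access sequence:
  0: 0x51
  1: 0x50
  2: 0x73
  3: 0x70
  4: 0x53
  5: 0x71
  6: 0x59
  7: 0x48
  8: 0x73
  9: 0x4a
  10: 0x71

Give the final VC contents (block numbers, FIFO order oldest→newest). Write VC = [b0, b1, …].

VC = [20, 22]

#0 0x51→b20/s0 MISS; vc=[]
#1 0x50→b20/s0 L1-HIT; vc=[]
#2 0x73→b28/s0 MISS; vc=[20]
#3 0x70→b28/s0 L1-HIT; vc=[20]
#4 0x53→b20/s0 VC-HIT; vc=[28]
#5 0x71→b28/s0 VC-HIT; vc=[20]
#6 0x59→b22/s2 MISS; vc=[20]
#7 0x48→b18/s2 MISS; vc=[20,22]
#8 0x73→b28/s0 L1-HIT; vc=[20,22]
#9 0x4a→b18/s2 L1-HIT; vc=[20,22]
#10 0x71→b28/s0 L1-HIT; vc=[20,22]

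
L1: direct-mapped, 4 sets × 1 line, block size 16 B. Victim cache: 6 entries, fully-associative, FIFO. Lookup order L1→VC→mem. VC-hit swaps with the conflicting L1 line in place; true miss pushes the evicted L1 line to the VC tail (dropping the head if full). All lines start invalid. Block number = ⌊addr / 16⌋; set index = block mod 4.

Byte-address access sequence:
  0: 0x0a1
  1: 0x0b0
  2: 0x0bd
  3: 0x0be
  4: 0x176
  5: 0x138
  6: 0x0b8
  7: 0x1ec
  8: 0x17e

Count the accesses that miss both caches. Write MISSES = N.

0: 0xa1 (blk 10, set 2) → MISS  vc=[]
1: 0xb0 (blk 11, set 3) → MISS  vc=[]
2: 0xbd (blk 11, set 3) → L1-HIT  vc=[]
3: 0xbe (blk 11, set 3) → L1-HIT  vc=[]
4: 0x176 (blk 23, set 3) → MISS  vc=[11]
5: 0x138 (blk 19, set 3) → MISS  vc=[11, 23]
6: 0xb8 (blk 11, set 3) → VC-HIT  vc=[19, 23]
7: 0x1ec (blk 30, set 2) → MISS  vc=[19, 23, 10]
8: 0x17e (blk 23, set 3) → VC-HIT  vc=[19, 11, 10]

MISSES = 5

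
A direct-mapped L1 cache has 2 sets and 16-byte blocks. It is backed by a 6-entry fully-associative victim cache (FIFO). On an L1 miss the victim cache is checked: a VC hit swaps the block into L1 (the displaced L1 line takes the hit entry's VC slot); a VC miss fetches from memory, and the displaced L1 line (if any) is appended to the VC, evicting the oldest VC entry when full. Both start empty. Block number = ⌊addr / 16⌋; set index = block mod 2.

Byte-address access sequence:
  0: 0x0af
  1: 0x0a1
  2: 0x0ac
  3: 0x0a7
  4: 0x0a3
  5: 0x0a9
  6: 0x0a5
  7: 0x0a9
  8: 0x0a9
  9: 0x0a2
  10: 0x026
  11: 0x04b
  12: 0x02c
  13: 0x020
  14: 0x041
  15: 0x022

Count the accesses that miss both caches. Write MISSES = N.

#0 0xaf→b10/s0 MISS; vc=[]
#1 0xa1→b10/s0 L1-HIT; vc=[]
#2 0xac→b10/s0 L1-HIT; vc=[]
#3 0xa7→b10/s0 L1-HIT; vc=[]
#4 0xa3→b10/s0 L1-HIT; vc=[]
#5 0xa9→b10/s0 L1-HIT; vc=[]
#6 0xa5→b10/s0 L1-HIT; vc=[]
#7 0xa9→b10/s0 L1-HIT; vc=[]
#8 0xa9→b10/s0 L1-HIT; vc=[]
#9 0xa2→b10/s0 L1-HIT; vc=[]
#10 0x26→b2/s0 MISS; vc=[10]
#11 0x4b→b4/s0 MISS; vc=[10,2]
#12 0x2c→b2/s0 VC-HIT; vc=[10,4]
#13 0x20→b2/s0 L1-HIT; vc=[10,4]
#14 0x41→b4/s0 VC-HIT; vc=[10,2]
#15 0x22→b2/s0 VC-HIT; vc=[10,4]

MISSES = 3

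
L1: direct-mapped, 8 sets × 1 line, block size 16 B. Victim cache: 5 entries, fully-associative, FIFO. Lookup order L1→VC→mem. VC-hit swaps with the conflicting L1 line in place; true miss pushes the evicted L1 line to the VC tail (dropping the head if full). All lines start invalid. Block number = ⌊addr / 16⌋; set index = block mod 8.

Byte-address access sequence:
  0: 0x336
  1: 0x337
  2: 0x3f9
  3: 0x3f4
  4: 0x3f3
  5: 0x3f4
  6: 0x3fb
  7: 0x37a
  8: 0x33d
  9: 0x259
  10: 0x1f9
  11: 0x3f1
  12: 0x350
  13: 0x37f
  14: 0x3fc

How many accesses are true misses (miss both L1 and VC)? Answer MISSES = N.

MISSES = 6

#0 0x336→b51/s3 MISS; vc=[]
#1 0x337→b51/s3 L1-HIT; vc=[]
#2 0x3f9→b63/s7 MISS; vc=[]
#3 0x3f4→b63/s7 L1-HIT; vc=[]
#4 0x3f3→b63/s7 L1-HIT; vc=[]
#5 0x3f4→b63/s7 L1-HIT; vc=[]
#6 0x3fb→b63/s7 L1-HIT; vc=[]
#7 0x37a→b55/s7 MISS; vc=[63]
#8 0x33d→b51/s3 L1-HIT; vc=[63]
#9 0x259→b37/s5 MISS; vc=[63]
#10 0x1f9→b31/s7 MISS; vc=[63,55]
#11 0x3f1→b63/s7 VC-HIT; vc=[31,55]
#12 0x350→b53/s5 MISS; vc=[31,55,37]
#13 0x37f→b55/s7 VC-HIT; vc=[31,63,37]
#14 0x3fc→b63/s7 VC-HIT; vc=[31,55,37]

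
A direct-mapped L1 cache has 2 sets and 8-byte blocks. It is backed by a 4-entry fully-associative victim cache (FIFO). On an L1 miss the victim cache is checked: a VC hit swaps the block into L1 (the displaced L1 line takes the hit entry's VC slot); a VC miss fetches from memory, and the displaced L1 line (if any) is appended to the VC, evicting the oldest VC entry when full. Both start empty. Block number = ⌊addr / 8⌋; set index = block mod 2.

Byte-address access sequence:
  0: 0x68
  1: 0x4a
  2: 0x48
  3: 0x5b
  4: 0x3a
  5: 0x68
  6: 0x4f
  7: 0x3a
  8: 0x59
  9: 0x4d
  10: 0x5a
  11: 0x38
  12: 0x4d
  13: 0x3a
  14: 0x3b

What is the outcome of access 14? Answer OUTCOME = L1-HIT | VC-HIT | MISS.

OUTCOME = L1-HIT

  [0] addr=0x68 blk=13 s=1: MISS | VC []
  [1] addr=0x4a blk=9 s=1: MISS | VC [13]
  [2] addr=0x48 blk=9 s=1: L1-HIT | VC [13]
  [3] addr=0x5b blk=11 s=1: MISS | VC [13, 9]
  [4] addr=0x3a blk=7 s=1: MISS | VC [13, 9, 11]
  [5] addr=0x68 blk=13 s=1: VC-HIT | VC [7, 9, 11]
  [6] addr=0x4f blk=9 s=1: VC-HIT | VC [7, 13, 11]
  [7] addr=0x3a blk=7 s=1: VC-HIT | VC [9, 13, 11]
  [8] addr=0x59 blk=11 s=1: VC-HIT | VC [9, 13, 7]
  [9] addr=0x4d blk=9 s=1: VC-HIT | VC [11, 13, 7]
  [10] addr=0x5a blk=11 s=1: VC-HIT | VC [9, 13, 7]
  [11] addr=0x38 blk=7 s=1: VC-HIT | VC [9, 13, 11]
  [12] addr=0x4d blk=9 s=1: VC-HIT | VC [7, 13, 11]
  [13] addr=0x3a blk=7 s=1: VC-HIT | VC [9, 13, 11]
  [14] addr=0x3b blk=7 s=1: L1-HIT | VC [9, 13, 11]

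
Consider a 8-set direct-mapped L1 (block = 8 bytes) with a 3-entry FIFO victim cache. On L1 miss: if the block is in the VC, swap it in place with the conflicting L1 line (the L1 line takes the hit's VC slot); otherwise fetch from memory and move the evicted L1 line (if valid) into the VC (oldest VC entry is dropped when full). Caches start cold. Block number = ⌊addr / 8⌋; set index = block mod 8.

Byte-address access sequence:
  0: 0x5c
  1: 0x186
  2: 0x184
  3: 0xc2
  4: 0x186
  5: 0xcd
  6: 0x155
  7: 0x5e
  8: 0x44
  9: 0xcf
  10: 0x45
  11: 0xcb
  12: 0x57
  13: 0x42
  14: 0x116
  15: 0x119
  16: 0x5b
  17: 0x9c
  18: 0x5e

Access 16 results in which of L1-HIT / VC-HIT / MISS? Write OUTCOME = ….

0: 0x5c (blk 11, set 3) → MISS  vc=[]
1: 0x186 (blk 48, set 0) → MISS  vc=[]
2: 0x184 (blk 48, set 0) → L1-HIT  vc=[]
3: 0xc2 (blk 24, set 0) → MISS  vc=[48]
4: 0x186 (blk 48, set 0) → VC-HIT  vc=[24]
5: 0xcd (blk 25, set 1) → MISS  vc=[24]
6: 0x155 (blk 42, set 2) → MISS  vc=[24]
7: 0x5e (blk 11, set 3) → L1-HIT  vc=[24]
8: 0x44 (blk 8, set 0) → MISS  vc=[24, 48]
9: 0xcf (blk 25, set 1) → L1-HIT  vc=[24, 48]
10: 0x45 (blk 8, set 0) → L1-HIT  vc=[24, 48]
11: 0xcb (blk 25, set 1) → L1-HIT  vc=[24, 48]
12: 0x57 (blk 10, set 2) → MISS  vc=[24, 48, 42]
13: 0x42 (blk 8, set 0) → L1-HIT  vc=[24, 48, 42]
14: 0x116 (blk 34, set 2) → MISS  vc=[48, 42, 10]
15: 0x119 (blk 35, set 3) → MISS  vc=[42, 10, 11]
16: 0x5b (blk 11, set 3) → VC-HIT  vc=[42, 10, 35]
17: 0x9c (blk 19, set 3) → MISS  vc=[10, 35, 11]
18: 0x5e (blk 11, set 3) → VC-HIT  vc=[10, 35, 19]

OUTCOME = VC-HIT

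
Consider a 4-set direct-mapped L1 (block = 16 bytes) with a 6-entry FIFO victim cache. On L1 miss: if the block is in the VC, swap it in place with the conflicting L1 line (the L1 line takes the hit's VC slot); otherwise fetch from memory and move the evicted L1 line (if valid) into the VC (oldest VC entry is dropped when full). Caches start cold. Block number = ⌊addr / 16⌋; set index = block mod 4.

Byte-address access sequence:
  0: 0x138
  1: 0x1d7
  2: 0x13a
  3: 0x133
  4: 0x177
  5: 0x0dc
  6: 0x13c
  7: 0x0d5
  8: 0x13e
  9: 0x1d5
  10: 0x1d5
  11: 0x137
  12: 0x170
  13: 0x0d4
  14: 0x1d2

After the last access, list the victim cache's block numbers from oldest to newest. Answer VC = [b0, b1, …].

0: 0x138 (blk 19, set 3) → MISS  vc=[]
1: 0x1d7 (blk 29, set 1) → MISS  vc=[]
2: 0x13a (blk 19, set 3) → L1-HIT  vc=[]
3: 0x133 (blk 19, set 3) → L1-HIT  vc=[]
4: 0x177 (blk 23, set 3) → MISS  vc=[19]
5: 0xdc (blk 13, set 1) → MISS  vc=[19, 29]
6: 0x13c (blk 19, set 3) → VC-HIT  vc=[23, 29]
7: 0xd5 (blk 13, set 1) → L1-HIT  vc=[23, 29]
8: 0x13e (blk 19, set 3) → L1-HIT  vc=[23, 29]
9: 0x1d5 (blk 29, set 1) → VC-HIT  vc=[23, 13]
10: 0x1d5 (blk 29, set 1) → L1-HIT  vc=[23, 13]
11: 0x137 (blk 19, set 3) → L1-HIT  vc=[23, 13]
12: 0x170 (blk 23, set 3) → VC-HIT  vc=[19, 13]
13: 0xd4 (blk 13, set 1) → VC-HIT  vc=[19, 29]
14: 0x1d2 (blk 29, set 1) → VC-HIT  vc=[19, 13]

VC = [19, 13]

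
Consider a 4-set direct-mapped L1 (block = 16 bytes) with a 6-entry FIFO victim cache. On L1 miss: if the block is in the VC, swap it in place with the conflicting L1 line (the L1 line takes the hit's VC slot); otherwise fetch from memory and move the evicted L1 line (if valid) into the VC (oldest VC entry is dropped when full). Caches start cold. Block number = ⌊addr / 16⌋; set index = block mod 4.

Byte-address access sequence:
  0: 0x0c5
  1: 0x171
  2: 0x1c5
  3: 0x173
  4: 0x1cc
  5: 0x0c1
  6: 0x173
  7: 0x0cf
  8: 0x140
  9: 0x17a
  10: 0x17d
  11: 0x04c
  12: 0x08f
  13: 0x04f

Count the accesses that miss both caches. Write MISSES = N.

0: 0xc5 (blk 12, set 0) → MISS  vc=[]
1: 0x171 (blk 23, set 3) → MISS  vc=[]
2: 0x1c5 (blk 28, set 0) → MISS  vc=[12]
3: 0x173 (blk 23, set 3) → L1-HIT  vc=[12]
4: 0x1cc (blk 28, set 0) → L1-HIT  vc=[12]
5: 0xc1 (blk 12, set 0) → VC-HIT  vc=[28]
6: 0x173 (blk 23, set 3) → L1-HIT  vc=[28]
7: 0xcf (blk 12, set 0) → L1-HIT  vc=[28]
8: 0x140 (blk 20, set 0) → MISS  vc=[28, 12]
9: 0x17a (blk 23, set 3) → L1-HIT  vc=[28, 12]
10: 0x17d (blk 23, set 3) → L1-HIT  vc=[28, 12]
11: 0x4c (blk 4, set 0) → MISS  vc=[28, 12, 20]
12: 0x8f (blk 8, set 0) → MISS  vc=[28, 12, 20, 4]
13: 0x4f (blk 4, set 0) → VC-HIT  vc=[28, 12, 20, 8]

MISSES = 6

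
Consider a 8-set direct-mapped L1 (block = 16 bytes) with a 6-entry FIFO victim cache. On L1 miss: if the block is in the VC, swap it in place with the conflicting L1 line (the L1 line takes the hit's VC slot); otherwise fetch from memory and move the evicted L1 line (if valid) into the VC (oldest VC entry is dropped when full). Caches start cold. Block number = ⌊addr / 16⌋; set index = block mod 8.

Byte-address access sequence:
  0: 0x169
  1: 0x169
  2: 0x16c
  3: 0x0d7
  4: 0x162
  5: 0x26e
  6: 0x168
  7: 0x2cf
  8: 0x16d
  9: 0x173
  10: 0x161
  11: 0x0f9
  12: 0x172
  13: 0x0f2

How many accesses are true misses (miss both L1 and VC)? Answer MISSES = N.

MISSES = 6

  [0] addr=0x169 blk=22 s=6: MISS | VC []
  [1] addr=0x169 blk=22 s=6: L1-HIT | VC []
  [2] addr=0x16c blk=22 s=6: L1-HIT | VC []
  [3] addr=0xd7 blk=13 s=5: MISS | VC []
  [4] addr=0x162 blk=22 s=6: L1-HIT | VC []
  [5] addr=0x26e blk=38 s=6: MISS | VC [22]
  [6] addr=0x168 blk=22 s=6: VC-HIT | VC [38]
  [7] addr=0x2cf blk=44 s=4: MISS | VC [38]
  [8] addr=0x16d blk=22 s=6: L1-HIT | VC [38]
  [9] addr=0x173 blk=23 s=7: MISS | VC [38]
  [10] addr=0x161 blk=22 s=6: L1-HIT | VC [38]
  [11] addr=0xf9 blk=15 s=7: MISS | VC [38, 23]
  [12] addr=0x172 blk=23 s=7: VC-HIT | VC [38, 15]
  [13] addr=0xf2 blk=15 s=7: VC-HIT | VC [38, 23]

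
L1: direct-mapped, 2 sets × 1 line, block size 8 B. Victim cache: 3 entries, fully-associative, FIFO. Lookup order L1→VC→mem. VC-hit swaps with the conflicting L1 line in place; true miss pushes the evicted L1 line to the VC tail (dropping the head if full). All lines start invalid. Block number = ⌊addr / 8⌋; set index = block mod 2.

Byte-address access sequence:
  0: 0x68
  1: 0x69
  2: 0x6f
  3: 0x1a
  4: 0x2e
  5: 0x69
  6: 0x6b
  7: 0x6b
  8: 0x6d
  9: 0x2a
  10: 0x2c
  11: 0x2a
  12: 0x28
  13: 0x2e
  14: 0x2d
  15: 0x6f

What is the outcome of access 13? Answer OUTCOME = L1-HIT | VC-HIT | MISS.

0: 0x68 (blk 13, set 1) → MISS  vc=[]
1: 0x69 (blk 13, set 1) → L1-HIT  vc=[]
2: 0x6f (blk 13, set 1) → L1-HIT  vc=[]
3: 0x1a (blk 3, set 1) → MISS  vc=[13]
4: 0x2e (blk 5, set 1) → MISS  vc=[13, 3]
5: 0x69 (blk 13, set 1) → VC-HIT  vc=[5, 3]
6: 0x6b (blk 13, set 1) → L1-HIT  vc=[5, 3]
7: 0x6b (blk 13, set 1) → L1-HIT  vc=[5, 3]
8: 0x6d (blk 13, set 1) → L1-HIT  vc=[5, 3]
9: 0x2a (blk 5, set 1) → VC-HIT  vc=[13, 3]
10: 0x2c (blk 5, set 1) → L1-HIT  vc=[13, 3]
11: 0x2a (blk 5, set 1) → L1-HIT  vc=[13, 3]
12: 0x28 (blk 5, set 1) → L1-HIT  vc=[13, 3]
13: 0x2e (blk 5, set 1) → L1-HIT  vc=[13, 3]
14: 0x2d (blk 5, set 1) → L1-HIT  vc=[13, 3]
15: 0x6f (blk 13, set 1) → VC-HIT  vc=[5, 3]

OUTCOME = L1-HIT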